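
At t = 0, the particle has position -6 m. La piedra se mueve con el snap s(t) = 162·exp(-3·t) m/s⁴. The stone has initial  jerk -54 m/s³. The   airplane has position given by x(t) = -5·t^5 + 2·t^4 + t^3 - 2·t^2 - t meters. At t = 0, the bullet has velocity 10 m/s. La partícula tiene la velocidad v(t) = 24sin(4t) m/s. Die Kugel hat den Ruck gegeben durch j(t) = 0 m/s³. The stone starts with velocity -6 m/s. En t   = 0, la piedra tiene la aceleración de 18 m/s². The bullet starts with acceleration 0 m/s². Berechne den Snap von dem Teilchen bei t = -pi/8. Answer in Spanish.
Partiendo de la velocidad v(t) = 24·sin(4·t), tomamos 3 derivadas. La derivada de la velocidad da la aceleración: a(t) = 96·cos(4·t). Derivando la aceleración, obtenemos la sacudida: j(t) = -384·sin(4·t). Tomando d/dt de j(t), encontramos s(t) = -1536·cos(4·t). Usando s(t) = -1536·cos(4·t) y sustituyendo t = -pi/8, encontramos s = 0.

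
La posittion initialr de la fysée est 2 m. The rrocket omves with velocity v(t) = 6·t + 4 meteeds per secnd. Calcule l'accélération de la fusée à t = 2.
En partant de la vitesse v(t) = 6·t + 4, nous prenons 1 dérivée. En prenant d/dt de v(t), nous trouvons a(t) = 6. Nous avons l'accélération a(t) = 6. En substituant t = 2: a(2) = 6.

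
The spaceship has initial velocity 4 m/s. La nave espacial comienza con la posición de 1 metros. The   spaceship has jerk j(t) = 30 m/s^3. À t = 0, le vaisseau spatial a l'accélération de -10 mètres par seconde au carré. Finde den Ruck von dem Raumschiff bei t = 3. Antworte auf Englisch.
We have jerk j(t) = 30. Substituting t = 3: j(3) = 30.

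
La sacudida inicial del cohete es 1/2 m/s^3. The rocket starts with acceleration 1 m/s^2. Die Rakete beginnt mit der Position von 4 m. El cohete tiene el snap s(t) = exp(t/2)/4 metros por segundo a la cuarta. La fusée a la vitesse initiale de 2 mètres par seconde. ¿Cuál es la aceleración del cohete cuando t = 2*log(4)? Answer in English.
We must find the antiderivative of our snap equation s(t) = exp(t/2)/4 2 times. Integrating snap and using the initial condition j(0) = 1/2, we get j(t) = exp(t/2)/2. Finding the integral of j(t) and using a(0) = 1: a(t) = exp(t/2). From the given acceleration equation a(t) = exp(t/2), we substitute t = 2*log(4) to get a = 4.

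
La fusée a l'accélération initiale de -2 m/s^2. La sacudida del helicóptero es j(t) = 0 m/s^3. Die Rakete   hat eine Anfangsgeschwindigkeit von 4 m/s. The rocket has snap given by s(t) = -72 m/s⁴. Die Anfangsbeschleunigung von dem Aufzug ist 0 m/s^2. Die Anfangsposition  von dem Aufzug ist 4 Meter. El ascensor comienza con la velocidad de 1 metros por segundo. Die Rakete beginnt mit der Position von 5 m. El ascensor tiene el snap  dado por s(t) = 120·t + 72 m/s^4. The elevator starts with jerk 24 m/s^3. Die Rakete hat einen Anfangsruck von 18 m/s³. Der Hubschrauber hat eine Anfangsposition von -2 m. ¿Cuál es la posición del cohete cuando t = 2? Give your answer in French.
Pour résoudre ceci, nous devons prendre 4 primitives de notre équation du snap s(t) = -72. La primitive du snap est le jerk. En utilisant j(0) = 18, nous obtenons j(t) = 18 - 72·t. La primitive du jerk est l'accélération. En utilisant a(0) = -2, nous obtenons a(t) = -36·t^2 + 18·t - 2. En prenant ∫a(t)dt et en appliquant v(0) = 4, nous trouvons v(t) = -12·t^3 + 9·t^2 - 2·t + 4. La primitive de la vitesse est la position. En utilisant x(0) = 5, nous obtenons x(t) = -3·t^4 + 3·t^3 - t^2 + 4·t + 5. De l'équation de la position x(t) = -3·t^4 + 3·t^3 - t^2 + 4·t + 5, nous substituons t = 2 pour obtenir x = -15.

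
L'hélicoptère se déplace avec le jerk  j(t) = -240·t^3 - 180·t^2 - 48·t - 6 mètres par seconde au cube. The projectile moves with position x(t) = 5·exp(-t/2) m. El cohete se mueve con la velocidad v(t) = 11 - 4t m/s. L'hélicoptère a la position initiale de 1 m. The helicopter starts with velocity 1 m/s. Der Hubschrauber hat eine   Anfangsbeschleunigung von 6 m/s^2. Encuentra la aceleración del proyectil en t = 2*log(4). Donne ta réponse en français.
En partant de la position x(t) = 5·exp(-t/2), nous prenons 2 dérivées. La dérivée de la position donne la vitesse: v(t) = -5·exp(-t/2)/2. La dérivée de la vitesse donne l'accélération: a(t) = 5·exp(-t/2)/4. Nous avons l'accélération a(t) = 5·exp(-t/2)/4. En substituant t = 2*log(4): a(2*log(4)) = 5/16.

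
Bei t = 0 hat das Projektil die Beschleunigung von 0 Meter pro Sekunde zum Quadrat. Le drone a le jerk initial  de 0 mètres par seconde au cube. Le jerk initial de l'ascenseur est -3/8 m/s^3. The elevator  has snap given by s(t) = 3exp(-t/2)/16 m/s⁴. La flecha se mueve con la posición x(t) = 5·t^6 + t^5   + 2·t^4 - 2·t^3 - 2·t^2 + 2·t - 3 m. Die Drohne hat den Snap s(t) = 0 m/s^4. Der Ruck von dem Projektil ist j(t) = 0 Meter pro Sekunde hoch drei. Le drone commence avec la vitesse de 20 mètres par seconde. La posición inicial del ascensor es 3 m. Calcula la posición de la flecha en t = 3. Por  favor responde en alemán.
Wir haben die Position x(t) = 5·t^6 + t^5 + 2·t^4 - 2·t^3 - 2·t^2 + 2·t - 3. Durch Einsetzen von t = 3: x(3) = 3981.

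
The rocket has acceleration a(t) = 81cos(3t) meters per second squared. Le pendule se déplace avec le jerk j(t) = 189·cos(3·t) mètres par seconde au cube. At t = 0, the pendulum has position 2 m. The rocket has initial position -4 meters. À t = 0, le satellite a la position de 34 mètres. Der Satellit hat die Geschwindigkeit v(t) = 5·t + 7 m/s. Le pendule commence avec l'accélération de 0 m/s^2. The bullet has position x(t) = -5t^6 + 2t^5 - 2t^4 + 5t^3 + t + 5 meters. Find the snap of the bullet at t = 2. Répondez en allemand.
Wir müssen unsere Gleichung für die Position x(t) = -5·t^6 + 2·t^5 - 2·t^4 + 5·t^3 + t + 5 4-mal ableiten. Die Ableitung von der Position ergibt die Geschwindigkeit: v(t) = -30·t^5 + 10·t^4 - 8·t^3 + 15·t^2 + 1. Durch Ableiten von der Geschwindigkeit erhalten wir die Beschleunigung: a(t) = -150·t^4 + 40·t^3 - 24·t^2 + 30·t. Die Ableitung von der Beschleunigung ergibt den Ruck: j(t) = -600·t^3 + 120·t^2 - 48·t + 30. Die Ableitung von dem Ruck ergibt den Snap: s(t) = -1800·t^2 + 240·t - 48. Aus der Gleichung für den Snap s(t) = -1800·t^2 + 240·t - 48, setzen wir t = 2 ein und erhalten s = -6768.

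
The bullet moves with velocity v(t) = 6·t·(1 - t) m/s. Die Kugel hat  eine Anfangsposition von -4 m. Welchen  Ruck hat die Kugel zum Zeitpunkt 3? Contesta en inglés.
To solve this, we need to take 2 derivatives of our velocity equation v(t) = 6·t·(1 - t). The derivative of velocity gives acceleration: a(t) = 6 - 12·t. Differentiating acceleration, we get jerk: j(t) = -12. From the given jerk equation j(t) = -12, we substitute t = 3 to get j = -12.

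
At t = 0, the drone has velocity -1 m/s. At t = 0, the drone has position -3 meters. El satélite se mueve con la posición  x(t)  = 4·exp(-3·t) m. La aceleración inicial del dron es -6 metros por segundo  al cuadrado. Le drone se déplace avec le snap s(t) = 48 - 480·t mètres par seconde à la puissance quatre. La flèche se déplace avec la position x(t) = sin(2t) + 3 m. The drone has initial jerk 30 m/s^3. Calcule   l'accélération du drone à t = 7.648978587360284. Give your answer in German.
Ausgehend von dem Snap s(t) = 48 - 480·t, nehmen wir 2 Stammfunktionen. Das Integral von dem Snap ist der Ruck. Mit j(0) = 30 erhalten wir j(t) = -240·t^2 + 48·t + 30. Mit ∫j(t)dt und Anwendung von a(0) = -6, finden wir a(t) = -80·t^3 + 24·t^2 + 30·t - 6. Wir haben die Beschleunigung a(t) = -80·t^3 + 24·t^2 + 30·t - 6. Durch Einsetzen von t = 7.648978587360284: a(7.648978587360284) = -34173.7914463556.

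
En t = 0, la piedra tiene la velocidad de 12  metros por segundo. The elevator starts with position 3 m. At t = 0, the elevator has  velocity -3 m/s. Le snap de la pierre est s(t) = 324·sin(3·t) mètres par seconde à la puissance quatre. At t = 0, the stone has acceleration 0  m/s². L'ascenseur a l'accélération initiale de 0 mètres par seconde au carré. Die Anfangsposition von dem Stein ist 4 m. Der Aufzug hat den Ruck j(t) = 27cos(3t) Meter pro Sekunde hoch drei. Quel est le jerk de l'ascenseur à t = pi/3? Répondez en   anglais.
From the given jerk equation j(t) = 27·cos(3·t), we substitute t = pi/3 to get j = -27.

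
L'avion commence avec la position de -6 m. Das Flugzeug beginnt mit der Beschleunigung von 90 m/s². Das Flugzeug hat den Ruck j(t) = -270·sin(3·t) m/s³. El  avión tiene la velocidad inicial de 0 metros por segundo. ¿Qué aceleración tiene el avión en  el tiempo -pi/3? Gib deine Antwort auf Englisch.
To solve this, we need to take 1 integral of our jerk equation j(t) = -270·sin(3·t). Taking ∫j(t)dt and applying a(0) = 90, we find a(t) = 90·cos(3·t). From the given acceleration equation a(t) = 90·cos(3·t), we substitute t = -pi/3 to get a = -90.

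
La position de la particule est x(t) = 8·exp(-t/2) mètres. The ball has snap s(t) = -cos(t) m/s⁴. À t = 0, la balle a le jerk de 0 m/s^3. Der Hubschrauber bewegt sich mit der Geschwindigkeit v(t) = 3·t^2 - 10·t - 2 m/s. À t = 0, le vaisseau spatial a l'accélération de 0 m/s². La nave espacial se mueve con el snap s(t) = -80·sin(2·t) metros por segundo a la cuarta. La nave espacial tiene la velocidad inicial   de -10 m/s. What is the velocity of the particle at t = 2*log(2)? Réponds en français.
Pour résoudre ceci, nous devons prendre 1 dérivée de notre équation de la position x(t) = 8·exp(-t/2). En dérivant la position, nous obtenons la vitesse: v(t) = -4·exp(-t/2). De l'équation de la vitesse v(t) = -4·exp(-t/2), nous substituons t = 2*log(2) pour obtenir v = -2.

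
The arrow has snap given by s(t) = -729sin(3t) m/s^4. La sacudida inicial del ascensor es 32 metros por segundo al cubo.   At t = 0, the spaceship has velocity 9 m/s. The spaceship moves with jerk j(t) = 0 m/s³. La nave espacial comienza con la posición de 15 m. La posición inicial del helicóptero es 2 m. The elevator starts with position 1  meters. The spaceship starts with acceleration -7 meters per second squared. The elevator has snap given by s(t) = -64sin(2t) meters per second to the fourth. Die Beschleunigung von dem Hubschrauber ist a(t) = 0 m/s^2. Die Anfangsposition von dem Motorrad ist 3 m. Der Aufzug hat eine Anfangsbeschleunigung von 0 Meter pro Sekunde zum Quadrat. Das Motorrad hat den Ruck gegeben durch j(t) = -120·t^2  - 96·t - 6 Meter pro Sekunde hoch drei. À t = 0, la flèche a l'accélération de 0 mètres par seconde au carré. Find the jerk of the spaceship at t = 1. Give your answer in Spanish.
Usando j(t) = 0 y sustituyendo t = 1, encontramos j = 0.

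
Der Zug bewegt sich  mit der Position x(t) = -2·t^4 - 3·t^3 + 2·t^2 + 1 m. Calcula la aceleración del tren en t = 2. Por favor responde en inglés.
Starting from position x(t) = -2·t^4 - 3·t^3 + 2·t^2 + 1, we take 2 derivatives. The derivative of position gives velocity: v(t) = -8·t^3 - 9·t^2 + 4·t. Taking d/dt of v(t), we find a(t) = -24·t^2 - 18·t + 4. We have acceleration a(t) = -24·t^2 - 18·t + 4. Substituting t = 2: a(2) = -128.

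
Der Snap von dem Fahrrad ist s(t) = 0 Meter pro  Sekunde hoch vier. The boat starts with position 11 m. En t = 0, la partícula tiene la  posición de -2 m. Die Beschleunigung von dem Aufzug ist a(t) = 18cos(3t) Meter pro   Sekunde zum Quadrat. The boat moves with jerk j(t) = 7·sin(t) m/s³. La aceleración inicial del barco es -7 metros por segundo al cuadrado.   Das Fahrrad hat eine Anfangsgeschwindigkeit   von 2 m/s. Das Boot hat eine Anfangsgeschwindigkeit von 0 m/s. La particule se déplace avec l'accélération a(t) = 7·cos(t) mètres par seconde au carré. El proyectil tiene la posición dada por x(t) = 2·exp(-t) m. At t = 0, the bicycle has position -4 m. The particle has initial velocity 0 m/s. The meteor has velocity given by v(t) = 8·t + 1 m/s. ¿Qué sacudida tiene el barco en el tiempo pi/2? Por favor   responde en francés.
De l'équation du jerk j(t) = 7·sin(t), nous substituons t = pi/2 pour obtenir j = 7.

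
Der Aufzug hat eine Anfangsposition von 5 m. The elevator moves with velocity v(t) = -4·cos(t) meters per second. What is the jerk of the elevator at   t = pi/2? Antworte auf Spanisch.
Debemos derivar nuestra ecuación de la velocidad v(t) = -4·cos(t) 2 veces. Derivando la velocidad, obtenemos la aceleración: a(t) = 4·sin(t). La derivada de la aceleración da la sacudida: j(t) = 4·cos(t). De la ecuación de la sacudida j(t) = 4·cos(t), sustituimos t = pi/2 para obtener j = 0.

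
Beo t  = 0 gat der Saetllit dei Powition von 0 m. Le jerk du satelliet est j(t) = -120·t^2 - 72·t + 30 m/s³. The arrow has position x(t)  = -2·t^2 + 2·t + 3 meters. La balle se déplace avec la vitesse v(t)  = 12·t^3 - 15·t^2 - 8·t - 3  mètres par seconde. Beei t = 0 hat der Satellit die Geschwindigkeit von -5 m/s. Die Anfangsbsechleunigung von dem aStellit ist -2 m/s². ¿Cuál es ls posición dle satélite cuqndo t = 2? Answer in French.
Pour résoudre ceci, nous devons prendre 3 primitives de notre équation du jerk j(t) = -120·t^2 - 72·t + 30. En prenant ∫j(t)dt et en appliquant a(0) = -2, nous trouvons a(t) = -40·t^3 - 36·t^2 + 30·t - 2. En prenant ∫a(t)dt et en appliquant v(0) = -5, nous trouvons v(t) = -10·t^4 - 12·t^3 + 15·t^2 - 2·t - 5. La primitive de la vitesse, avec x(0) = 0, donne la position: x(t) = -2·t^5 - 3·t^4 + 5·t^3 - t^2 - 5·t. Nous avons la position x(t) = -2·t^5 - 3·t^4 + 5·t^3 - t^2 - 5·t. En substituant t = 2: x(2) = -86.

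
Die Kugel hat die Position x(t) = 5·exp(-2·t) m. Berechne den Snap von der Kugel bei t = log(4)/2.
Ausgehend von der Position x(t) = 5·exp(-2·t), nehmen wir 4 Ableitungen. Durch Ableiten von der Position erhalten wir die Geschwindigkeit: v(t) = -10·exp(-2·t). Mit d/dt von v(t) finden wir a(t) = 20·exp(-2·t). Durch Ableiten von der Beschleunigung erhalten wir den Ruck: j(t) = -40·exp(-2·t). Die Ableitung von dem Ruck ergibt den Snap: s(t) = 80·exp(-2·t). Aus der Gleichung für den Snap s(t) = 80·exp(-2·t), setzen wir t = log(4)/2 ein und erhalten s = 20.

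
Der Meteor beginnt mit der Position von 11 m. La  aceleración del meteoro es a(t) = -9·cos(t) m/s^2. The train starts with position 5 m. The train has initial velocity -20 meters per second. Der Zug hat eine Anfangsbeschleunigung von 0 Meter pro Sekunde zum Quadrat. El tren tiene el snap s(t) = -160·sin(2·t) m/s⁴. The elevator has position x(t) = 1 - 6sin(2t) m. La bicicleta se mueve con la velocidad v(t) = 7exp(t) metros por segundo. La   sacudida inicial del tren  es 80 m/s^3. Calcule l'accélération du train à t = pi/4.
Pour résoudre ceci, nous devons prendre 2 intégrales de notre équation du snap s(t) = -160·sin(2·t). En intégrant le snap et en utilisant la condition initiale j(0) = 80, nous obtenons j(t) = 80·cos(2·t). L'intégrale du jerk, avec a(0) = 0, donne l'accélération: a(t) = 40·sin(2·t). En utilisant a(t) = 40·sin(2·t) et en substituant t = pi/4, nous trouvons a = 40.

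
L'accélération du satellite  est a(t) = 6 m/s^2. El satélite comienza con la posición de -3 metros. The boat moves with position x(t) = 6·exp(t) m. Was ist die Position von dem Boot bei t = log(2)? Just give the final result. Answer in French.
La position à t = log(2) est x = 12.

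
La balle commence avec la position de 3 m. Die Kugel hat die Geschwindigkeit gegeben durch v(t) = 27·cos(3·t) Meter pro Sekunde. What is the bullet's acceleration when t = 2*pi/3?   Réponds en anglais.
Starting from velocity v(t) = 27·cos(3·t), we take 1 derivative. Taking d/dt of v(t), we find a(t) = -81·sin(3·t). Using a(t) = -81·sin(3·t) and substituting t = 2*pi/3, we find a = 0.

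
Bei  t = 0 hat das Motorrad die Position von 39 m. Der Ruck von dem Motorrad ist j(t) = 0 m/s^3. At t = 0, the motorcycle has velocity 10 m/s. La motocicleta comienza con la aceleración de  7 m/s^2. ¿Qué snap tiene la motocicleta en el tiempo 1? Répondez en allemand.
Ausgehend von dem Ruck j(t) = 0, nehmen wir 1 Ableitung. Durch Ableiten von dem Ruck erhalten wir den Snap: s(t) = 0. Wir haben den Snap s(t) = 0. Durch Einsetzen von t = 1: s(1) = 0.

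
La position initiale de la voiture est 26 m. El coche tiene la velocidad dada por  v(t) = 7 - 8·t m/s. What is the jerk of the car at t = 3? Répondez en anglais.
Starting from velocity v(t) = 7 - 8·t, we take 2 derivatives. The derivative of velocity gives acceleration: a(t) = -8. Taking d/dt of a(t), we find j(t) = 0. From the given jerk equation j(t) = 0, we substitute t = 3 to get j = 0.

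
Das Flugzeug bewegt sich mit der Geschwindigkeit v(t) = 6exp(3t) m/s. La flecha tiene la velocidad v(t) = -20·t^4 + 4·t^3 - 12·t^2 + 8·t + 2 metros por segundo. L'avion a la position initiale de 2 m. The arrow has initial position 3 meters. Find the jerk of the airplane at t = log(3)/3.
Starting from velocity v(t) = 6·exp(3·t), we take 2 derivatives. Taking d/dt of v(t), we find a(t) = 18·exp(3·t). The derivative of acceleration gives jerk: j(t) = 54·exp(3·t). Using j(t) = 54·exp(3·t) and substituting t = log(3)/3, we find j = 162.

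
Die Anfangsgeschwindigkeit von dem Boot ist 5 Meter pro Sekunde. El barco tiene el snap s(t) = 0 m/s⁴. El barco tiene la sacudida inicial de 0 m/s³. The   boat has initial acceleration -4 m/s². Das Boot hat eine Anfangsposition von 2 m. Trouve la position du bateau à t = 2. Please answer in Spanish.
Necesitamos integrar nuestra ecuación del snap s(t) = 0 4 veces. Tomando ∫s(t)dt y aplicando j(0) = 0, encontramos j(t) = 0. Integrando la sacudida y usando la condición inicial a(0) = -4, obtenemos a(t) = -4. Tomando ∫a(t)dt y aplicando v(0) = 5, encontramos v(t) = 5 - 4·t. Tomando ∫v(t)dt y aplicando x(0) = 2, encontramos x(t) = -2·t^2 + 5·t + 2. Tenemos la posición x(t) = -2·t^2 + 5·t + 2. Sustituyendo t = 2: x(2) = 4.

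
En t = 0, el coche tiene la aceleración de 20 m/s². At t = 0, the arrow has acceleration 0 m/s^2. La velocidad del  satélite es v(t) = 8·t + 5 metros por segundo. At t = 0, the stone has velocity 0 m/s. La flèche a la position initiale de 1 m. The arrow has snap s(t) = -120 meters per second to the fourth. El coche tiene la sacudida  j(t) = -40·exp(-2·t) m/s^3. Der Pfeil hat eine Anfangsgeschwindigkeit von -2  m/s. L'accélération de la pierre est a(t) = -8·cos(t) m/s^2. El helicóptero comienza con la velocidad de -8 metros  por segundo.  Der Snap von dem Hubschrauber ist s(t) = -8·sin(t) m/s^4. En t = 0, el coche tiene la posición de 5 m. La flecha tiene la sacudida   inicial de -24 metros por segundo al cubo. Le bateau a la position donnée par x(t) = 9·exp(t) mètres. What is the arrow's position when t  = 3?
We must find the antiderivative of our snap equation s(t) = -120 4 times. The antiderivative of snap, with j(0) = -24, gives jerk: j(t) = -120·t - 24. The antiderivative of jerk, with a(0) = 0, gives acceleration: a(t) = 12·t·(-5·t - 2). The antiderivative of acceleration is velocity. Using v(0) = -2, we get v(t) = -20·t^3 - 12·t^2 - 2. Integrating velocity and using the initial condition x(0) = 1, we get x(t) = -5·t^4 - 4·t^3 - 2·t + 1. From the given position equation x(t) = -5·t^4 - 4·t^3 - 2·t + 1, we substitute t = 3 to get x = -518.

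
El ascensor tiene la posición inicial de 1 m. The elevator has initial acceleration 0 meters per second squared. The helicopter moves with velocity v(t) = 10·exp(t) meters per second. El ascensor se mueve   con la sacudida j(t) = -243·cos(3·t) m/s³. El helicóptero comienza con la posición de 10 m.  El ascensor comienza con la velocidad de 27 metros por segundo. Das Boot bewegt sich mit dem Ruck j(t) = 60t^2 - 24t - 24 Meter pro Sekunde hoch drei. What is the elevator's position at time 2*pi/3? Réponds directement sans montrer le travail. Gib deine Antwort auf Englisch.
x(2*pi/3) = 1.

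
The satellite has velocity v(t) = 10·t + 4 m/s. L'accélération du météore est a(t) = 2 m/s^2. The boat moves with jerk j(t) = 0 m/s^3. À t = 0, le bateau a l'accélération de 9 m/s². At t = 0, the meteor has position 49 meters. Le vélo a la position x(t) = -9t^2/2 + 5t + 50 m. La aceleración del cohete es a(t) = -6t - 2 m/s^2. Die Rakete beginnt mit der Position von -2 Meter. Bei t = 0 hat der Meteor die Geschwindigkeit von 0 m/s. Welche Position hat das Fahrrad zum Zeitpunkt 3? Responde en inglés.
Using x(t) = -9·t^2/2 + 5·t + 50 and substituting t = 3, we find x = 49/2.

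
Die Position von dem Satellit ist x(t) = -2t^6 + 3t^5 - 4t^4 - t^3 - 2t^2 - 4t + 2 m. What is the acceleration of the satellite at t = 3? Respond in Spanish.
Partiendo de la posición x(t) = -2·t^6 + 3·t^5 - 4·t^4 - t^3 - 2·t^2 - 4·t + 2, tomamos 2 derivadas. La derivada de la posición da la velocidad: v(t) = -12·t^5 + 15·t^4 - 16·t^3 - 3·t^2 - 4·t - 4. La derivada de la velocidad da la aceleración: a(t) = -60·t^4 + 60·t^3 - 48·t^2 - 6·t - 4. De la ecuación de la aceleración a(t) = -60·t^4 + 60·t^3 - 48·t^2 - 6·t - 4, sustituimos t = 3 para obtener a = -3694.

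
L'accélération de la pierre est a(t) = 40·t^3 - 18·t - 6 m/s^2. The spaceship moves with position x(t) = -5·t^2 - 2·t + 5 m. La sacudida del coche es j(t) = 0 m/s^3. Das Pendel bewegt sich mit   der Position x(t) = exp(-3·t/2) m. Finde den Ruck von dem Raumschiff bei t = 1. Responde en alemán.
Um dies zu lösen, müssen wir 3 Ableitungen unserer Gleichung für die Position x(t) = -5·t^2 - 2·t + 5 nehmen. Mit d/dt von x(t) finden wir v(t) = -10·t - 2. Durch Ableiten von der Geschwindigkeit erhalten wir die Beschleunigung: a(t) = -10. Mit d/dt von a(t) finden wir j(t) = 0. Wir haben den Ruck j(t) = 0. Durch Einsetzen von t = 1: j(1) = 0.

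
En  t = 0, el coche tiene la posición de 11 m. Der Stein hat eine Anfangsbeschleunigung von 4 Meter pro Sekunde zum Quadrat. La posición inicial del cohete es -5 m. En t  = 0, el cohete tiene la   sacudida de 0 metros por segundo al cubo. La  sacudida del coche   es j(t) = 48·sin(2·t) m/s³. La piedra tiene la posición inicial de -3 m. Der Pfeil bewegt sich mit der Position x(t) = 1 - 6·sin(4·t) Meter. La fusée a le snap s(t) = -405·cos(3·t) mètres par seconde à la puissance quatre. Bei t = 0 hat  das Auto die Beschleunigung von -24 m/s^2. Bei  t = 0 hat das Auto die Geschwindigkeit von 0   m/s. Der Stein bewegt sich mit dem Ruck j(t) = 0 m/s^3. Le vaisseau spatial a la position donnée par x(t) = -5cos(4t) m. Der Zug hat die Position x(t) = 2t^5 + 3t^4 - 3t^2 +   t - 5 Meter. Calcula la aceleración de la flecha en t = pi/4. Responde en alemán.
Wir müssen unsere Gleichung für die Position x(t) = 1 - 6·sin(4·t) 2-mal ableiten. Mit d/dt von x(t) finden wir v(t) = -24·cos(4·t). Die Ableitung von der Geschwindigkeit ergibt die Beschleunigung: a(t) = 96·sin(4·t). Mit a(t) = 96·sin(4·t) und Einsetzen von t = pi/4, finden wir a = 0.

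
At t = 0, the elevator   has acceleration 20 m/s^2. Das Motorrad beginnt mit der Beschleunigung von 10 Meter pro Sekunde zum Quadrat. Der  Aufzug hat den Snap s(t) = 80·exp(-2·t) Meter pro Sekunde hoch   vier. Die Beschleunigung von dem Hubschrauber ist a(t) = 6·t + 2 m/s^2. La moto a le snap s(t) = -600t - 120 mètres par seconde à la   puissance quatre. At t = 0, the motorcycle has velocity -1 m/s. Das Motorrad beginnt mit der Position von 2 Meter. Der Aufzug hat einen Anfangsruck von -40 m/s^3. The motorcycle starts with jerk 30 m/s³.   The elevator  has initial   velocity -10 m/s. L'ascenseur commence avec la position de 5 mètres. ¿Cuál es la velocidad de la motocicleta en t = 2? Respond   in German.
Um dies zu lösen, müssen wir 3 Stammfunktionen unserer Gleichung für den Snap s(t) = -600·t - 120 finden. Mit ∫s(t)dt und Anwendung von j(0) = 30, finden wir j(t) = -300·t^2 - 120·t + 30. Mit ∫j(t)dt und Anwendung von a(0) = 10, finden wir a(t) = -100·t^3 - 60·t^2 + 30·t + 10. Die Stammfunktion von der Beschleunigung, mit v(0) = -1, ergibt die Geschwindigkeit: v(t) = -25·t^4 - 20·t^3 + 15·t^2 + 10·t - 1. Aus der Gleichung für die Geschwindigkeit v(t) = -25·t^4 - 20·t^3 + 15·t^2 + 10·t - 1, setzen wir t = 2 ein und erhalten v = -481.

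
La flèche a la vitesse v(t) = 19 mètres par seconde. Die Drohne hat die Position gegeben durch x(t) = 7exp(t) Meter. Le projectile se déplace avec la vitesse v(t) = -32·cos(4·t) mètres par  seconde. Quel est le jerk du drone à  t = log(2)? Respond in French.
En partant de la position x(t) = 7·exp(t), nous prenons 3 dérivées. En prenant d/dt de x(t), nous trouvons v(t) = 7·exp(t). En prenant d/dt de v(t), nous trouvons a(t) = 7·exp(t). En prenant d/dt de a(t), nous trouvons j(t) = 7·exp(t). En utilisant j(t) = 7·exp(t) et en substituant t = log(2), nous trouvons j = 14.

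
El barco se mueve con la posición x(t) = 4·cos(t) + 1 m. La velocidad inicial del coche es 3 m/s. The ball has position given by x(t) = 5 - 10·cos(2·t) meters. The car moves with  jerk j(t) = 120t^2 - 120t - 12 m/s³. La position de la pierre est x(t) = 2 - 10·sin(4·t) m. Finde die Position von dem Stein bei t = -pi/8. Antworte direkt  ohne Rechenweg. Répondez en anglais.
At t = -pi/8, x = 12.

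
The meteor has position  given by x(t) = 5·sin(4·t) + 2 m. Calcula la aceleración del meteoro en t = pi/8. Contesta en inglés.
To solve this, we need to take 2 derivatives of our position equation x(t) = 5·sin(4·t) + 2. The derivative of position gives velocity: v(t) = 20·cos(4·t). The derivative of velocity gives acceleration: a(t) = -80·sin(4·t). Using a(t) = -80·sin(4·t) and substituting t = pi/8, we find a = -80.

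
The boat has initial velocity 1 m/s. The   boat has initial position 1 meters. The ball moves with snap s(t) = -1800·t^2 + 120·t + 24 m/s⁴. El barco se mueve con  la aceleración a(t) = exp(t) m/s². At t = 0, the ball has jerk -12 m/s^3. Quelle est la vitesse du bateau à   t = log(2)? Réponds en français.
Nous devons trouver la primitive de notre équation de l'accélération a(t) = exp(t) 1 fois. La primitive de l'accélération est la vitesse. En utilisant v(0) = 1, nous obtenons v(t) = exp(t). De l'équation de la vitesse v(t) = exp(t), nous substituons t = log(2) pour obtenir v = 2.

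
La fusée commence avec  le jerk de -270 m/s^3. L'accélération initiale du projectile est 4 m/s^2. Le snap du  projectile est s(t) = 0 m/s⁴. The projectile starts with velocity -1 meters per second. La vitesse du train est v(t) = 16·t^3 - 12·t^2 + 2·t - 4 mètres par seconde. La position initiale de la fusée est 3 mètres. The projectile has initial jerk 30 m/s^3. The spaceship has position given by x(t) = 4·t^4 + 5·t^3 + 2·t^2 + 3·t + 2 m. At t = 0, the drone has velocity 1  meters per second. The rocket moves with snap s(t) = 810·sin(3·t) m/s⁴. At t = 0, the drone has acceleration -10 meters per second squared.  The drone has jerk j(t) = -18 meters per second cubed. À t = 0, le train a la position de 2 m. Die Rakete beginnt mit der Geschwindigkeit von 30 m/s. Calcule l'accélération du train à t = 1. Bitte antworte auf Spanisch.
Para resolver esto, necesitamos tomar 1 derivada de nuestra ecuación de la velocidad v(t) = 16·t^3 - 12·t^2 + 2·t - 4. La derivada de la velocidad da la aceleración: a(t) = 48·t^2 - 24·t + 2. Usando a(t) = 48·t^2 - 24·t + 2 y sustituyendo t = 1, encontramos a = 26.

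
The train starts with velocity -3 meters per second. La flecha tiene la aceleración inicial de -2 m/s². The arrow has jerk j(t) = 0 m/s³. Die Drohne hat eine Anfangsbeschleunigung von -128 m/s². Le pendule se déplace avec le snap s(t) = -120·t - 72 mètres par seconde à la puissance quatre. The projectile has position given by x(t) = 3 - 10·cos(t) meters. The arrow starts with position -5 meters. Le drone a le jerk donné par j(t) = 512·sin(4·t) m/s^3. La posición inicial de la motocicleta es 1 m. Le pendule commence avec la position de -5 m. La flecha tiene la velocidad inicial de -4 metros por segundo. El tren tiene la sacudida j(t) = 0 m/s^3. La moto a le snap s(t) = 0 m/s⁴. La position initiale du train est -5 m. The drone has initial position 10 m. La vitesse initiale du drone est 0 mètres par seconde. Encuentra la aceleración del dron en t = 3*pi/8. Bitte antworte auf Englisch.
We must find the integral of our jerk equation j(t) = 512·sin(4·t) 1 time. Finding the integral of j(t) and using a(0) = -128: a(t) = -128·cos(4·t). Using a(t) = -128·cos(4·t) and substituting t = 3*pi/8, we find a = 0.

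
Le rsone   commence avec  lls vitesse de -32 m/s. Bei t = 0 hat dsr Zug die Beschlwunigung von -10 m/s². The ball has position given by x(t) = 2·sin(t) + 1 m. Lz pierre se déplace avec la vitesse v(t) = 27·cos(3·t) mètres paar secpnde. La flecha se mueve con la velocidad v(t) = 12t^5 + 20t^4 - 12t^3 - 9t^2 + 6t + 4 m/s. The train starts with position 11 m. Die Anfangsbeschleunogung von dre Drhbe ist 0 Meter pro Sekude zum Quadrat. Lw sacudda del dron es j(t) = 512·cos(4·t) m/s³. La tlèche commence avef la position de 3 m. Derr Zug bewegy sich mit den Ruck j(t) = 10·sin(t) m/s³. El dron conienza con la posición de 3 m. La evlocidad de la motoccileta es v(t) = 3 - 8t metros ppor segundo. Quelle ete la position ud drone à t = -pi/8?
Pour résoudre ceci, nous devons prendre 3 intégrales de notre équation du jerk j(t) = 512·cos(4·t). L'intégrale du jerk est l'accélération. En utilisant a(0) = 0, nous obtenons a(t) = 128·sin(4·t). En prenant ∫a(t)dt et en appliquant v(0) = -32, nous trouvons v(t) = -32·cos(4·t). L'intégrale de la vitesse, avec x(0) = 3, donne la position: x(t) = 3 - 8·sin(4·t). De l'équation de la position x(t) = 3 - 8·sin(4·t), nous substituons t = -pi/8 pour obtenir x = 11.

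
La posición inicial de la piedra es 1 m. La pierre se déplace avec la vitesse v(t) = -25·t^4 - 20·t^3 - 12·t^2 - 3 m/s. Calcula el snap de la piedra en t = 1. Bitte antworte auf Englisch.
To solve this, we need to take 3 derivatives of our velocity equation v(t) = -25·t^4 - 20·t^3 - 12·t^2 - 3. Taking d/dt of v(t), we find a(t) = -100·t^3 - 60·t^2 - 24·t. Differentiating acceleration, we get jerk: j(t) = -300·t^2 - 120·t - 24. Differentiating jerk, we get snap: s(t) = -600·t - 120. We have snap s(t) = -600·t - 120. Substituting t = 1: s(1) = -720.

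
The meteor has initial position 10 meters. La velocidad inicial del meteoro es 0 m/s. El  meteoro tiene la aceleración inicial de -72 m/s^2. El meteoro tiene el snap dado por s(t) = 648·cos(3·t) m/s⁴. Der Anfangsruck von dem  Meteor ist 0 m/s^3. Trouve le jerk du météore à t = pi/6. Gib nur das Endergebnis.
Le jerk à t = pi/6 est j = 216.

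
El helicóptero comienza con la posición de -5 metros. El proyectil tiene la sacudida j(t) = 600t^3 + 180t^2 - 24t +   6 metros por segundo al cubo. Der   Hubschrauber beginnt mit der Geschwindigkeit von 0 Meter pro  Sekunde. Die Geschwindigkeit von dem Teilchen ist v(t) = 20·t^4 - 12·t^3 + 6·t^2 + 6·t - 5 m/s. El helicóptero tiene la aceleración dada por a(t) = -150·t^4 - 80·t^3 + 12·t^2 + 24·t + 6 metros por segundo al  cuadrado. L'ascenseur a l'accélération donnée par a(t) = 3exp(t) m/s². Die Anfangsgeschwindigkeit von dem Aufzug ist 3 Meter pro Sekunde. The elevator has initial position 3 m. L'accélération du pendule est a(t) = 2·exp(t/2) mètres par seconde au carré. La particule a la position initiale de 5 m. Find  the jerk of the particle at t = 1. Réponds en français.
Nous devons dériver notre équation de la vitesse v(t) = 20·t^4 - 12·t^3 + 6·t^2 + 6·t - 5 2 fois. La dérivée de la vitesse donne l'accélération: a(t) = 80·t^3 - 36·t^2 + 12·t + 6. La dérivée de l'accélération donne le jerk: j(t) = 240·t^2 - 72·t + 12. En utilisant j(t) = 240·t^2 - 72·t + 12 et en substituant t = 1, nous trouvons j = 180.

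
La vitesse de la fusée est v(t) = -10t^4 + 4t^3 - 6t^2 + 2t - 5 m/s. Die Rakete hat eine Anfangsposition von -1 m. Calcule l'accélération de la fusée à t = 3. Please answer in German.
Wir müssen unsere Gleichung für die Geschwindigkeit v(t) = -10·t^4 + 4·t^3 - 6·t^2 + 2·t - 5 1-mal ableiten. Die Ableitung von der Geschwindigkeit ergibt die Beschleunigung: a(t) = -40·t^3 + 12·t^2 - 12·t + 2. Mit a(t) = -40·t^3 + 12·t^2 - 12·t + 2 und Einsetzen von t = 3, finden wir a = -1006.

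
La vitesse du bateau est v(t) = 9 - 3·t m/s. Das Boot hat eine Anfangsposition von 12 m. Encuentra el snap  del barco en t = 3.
Partiendo de la velocidad v(t) = 9 - 3·t, tomamos 3 derivadas. La derivada de la velocidad da la aceleración: a(t) = -3. Tomando d/dt de a(t), encontramos j(t) = 0. La derivada de la sacudida da el snap: s(t) = 0. Usando s(t) = 0 y sustituyendo t = 3, encontramos s = 0.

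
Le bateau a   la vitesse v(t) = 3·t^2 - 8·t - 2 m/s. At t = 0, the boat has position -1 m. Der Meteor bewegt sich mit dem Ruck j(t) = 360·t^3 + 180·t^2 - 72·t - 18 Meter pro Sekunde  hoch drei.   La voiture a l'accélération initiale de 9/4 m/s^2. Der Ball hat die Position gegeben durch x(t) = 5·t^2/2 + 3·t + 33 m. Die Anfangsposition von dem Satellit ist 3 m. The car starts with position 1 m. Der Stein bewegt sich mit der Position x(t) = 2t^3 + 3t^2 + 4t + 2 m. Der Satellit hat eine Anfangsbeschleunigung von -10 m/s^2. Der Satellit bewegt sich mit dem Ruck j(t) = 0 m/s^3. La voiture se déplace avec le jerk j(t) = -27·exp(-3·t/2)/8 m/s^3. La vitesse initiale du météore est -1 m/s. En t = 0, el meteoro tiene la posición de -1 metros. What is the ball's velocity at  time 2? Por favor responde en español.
Para resolver esto, necesitamos tomar 1 derivada de nuestra ecuación de la posición x(t) = 5·t^2/2 + 3·t + 33. La derivada de la posición da la velocidad: v(t) = 5·t + 3. De la ecuación de la velocidad v(t) = 5·t + 3, sustituimos t = 2 para obtener v = 13.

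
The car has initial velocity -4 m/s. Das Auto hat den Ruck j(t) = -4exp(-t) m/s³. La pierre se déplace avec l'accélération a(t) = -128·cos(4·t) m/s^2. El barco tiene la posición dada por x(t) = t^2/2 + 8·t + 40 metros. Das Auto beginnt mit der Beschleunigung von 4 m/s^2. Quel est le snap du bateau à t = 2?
En partant de la position x(t) = t^2/2 + 8·t + 40, nous prenons 4 dérivées. En dérivant la position, nous obtenons la vitesse: v(t) = t + 8. En prenant d/dt de v(t), nous trouvons a(t) = 1. La dérivée de l'accélération donne le jerk: j(t) = 0. La dérivée du jerk donne le snap: s(t) = 0. En utilisant s(t) = 0 et en substituant t = 2, nous trouvons s = 0.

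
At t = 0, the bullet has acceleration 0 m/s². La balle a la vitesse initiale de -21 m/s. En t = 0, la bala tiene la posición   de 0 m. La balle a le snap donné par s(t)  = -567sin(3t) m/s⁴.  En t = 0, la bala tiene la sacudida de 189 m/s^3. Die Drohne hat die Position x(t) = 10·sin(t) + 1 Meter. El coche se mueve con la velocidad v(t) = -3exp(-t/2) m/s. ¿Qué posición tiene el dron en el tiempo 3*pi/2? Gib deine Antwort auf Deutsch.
Mit x(t) = 10·sin(t) + 1 und Einsetzen von t = 3*pi/2, finden wir x = -9.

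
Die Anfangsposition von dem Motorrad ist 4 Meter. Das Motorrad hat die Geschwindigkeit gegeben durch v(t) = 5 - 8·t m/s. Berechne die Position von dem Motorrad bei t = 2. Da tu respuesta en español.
Debemos encontrar la integral de nuestra ecuación de la velocidad v(t) = 5 - 8·t 1 vez. Integrando la velocidad y usando la condición inicial x(0) = 4, obtenemos x(t) = -4·t^2 + 5·t + 4. De la ecuación de la posición x(t) = -4·t^2 + 5·t + 4, sustituimos t = 2 para obtener x = -2.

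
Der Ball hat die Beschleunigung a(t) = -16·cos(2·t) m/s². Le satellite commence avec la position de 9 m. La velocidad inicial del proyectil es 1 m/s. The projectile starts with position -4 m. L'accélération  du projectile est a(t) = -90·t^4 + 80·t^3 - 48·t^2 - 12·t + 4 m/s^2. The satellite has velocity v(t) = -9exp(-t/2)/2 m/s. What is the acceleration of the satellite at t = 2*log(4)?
We must differentiate our velocity equation v(t) = -9·exp(-t/2)/2 1 time. Taking d/dt of v(t), we find a(t) = 9·exp(-t/2)/4. Using a(t) = 9·exp(-t/2)/4 and substituting t = 2*log(4), we find a = 9/16.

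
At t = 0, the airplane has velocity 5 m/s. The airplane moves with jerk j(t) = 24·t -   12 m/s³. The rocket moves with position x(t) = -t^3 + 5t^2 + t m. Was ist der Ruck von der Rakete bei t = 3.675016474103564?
Wir müssen unsere Gleichung für die Position x(t) = -t^3 + 5·t^2 + t 3-mal ableiten. Die Ableitung von der Position ergibt die Geschwindigkeit: v(t) = -3·t^2 + 10·t + 1. Die Ableitung von der Geschwindigkeit ergibt die Beschleunigung: a(t) = 10 - 6·t. Die Ableitung von der Beschleunigung ergibt den Ruck: j(t) = -6. Wir haben den Ruck j(t) = -6. Durch Einsetzen von t = 3.675016474103564: j(3.675016474103564) = -6.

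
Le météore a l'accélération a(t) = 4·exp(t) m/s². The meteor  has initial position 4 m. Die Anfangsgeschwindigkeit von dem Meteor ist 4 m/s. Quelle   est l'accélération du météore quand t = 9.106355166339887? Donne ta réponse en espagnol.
Tenemos la aceleración a(t) = 4·exp(t). Sustituyendo t = 9.106355166339887: a(9.106355166339887) = 36049.5452229865.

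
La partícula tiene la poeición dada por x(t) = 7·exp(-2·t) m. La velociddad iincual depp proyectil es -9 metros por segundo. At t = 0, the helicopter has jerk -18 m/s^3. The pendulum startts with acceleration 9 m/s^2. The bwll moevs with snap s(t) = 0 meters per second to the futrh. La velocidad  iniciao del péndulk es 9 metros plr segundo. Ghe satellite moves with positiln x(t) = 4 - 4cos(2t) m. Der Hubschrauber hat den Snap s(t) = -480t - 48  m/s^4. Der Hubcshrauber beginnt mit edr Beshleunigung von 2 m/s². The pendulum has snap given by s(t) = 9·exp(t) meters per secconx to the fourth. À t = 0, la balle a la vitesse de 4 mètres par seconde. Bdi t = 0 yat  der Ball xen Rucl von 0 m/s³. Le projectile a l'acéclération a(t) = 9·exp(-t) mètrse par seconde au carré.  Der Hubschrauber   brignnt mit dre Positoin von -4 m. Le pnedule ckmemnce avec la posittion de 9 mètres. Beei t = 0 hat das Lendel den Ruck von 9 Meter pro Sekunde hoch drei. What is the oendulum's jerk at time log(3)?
Starting from snap s(t) = 9·exp(t), we take 1 antiderivative. The integral of snap, with j(0) = 9, gives jerk: j(t) = 9·exp(t). We have jerk j(t) = 9·exp(t). Substituting t = log(3): j(log(3)) = 27.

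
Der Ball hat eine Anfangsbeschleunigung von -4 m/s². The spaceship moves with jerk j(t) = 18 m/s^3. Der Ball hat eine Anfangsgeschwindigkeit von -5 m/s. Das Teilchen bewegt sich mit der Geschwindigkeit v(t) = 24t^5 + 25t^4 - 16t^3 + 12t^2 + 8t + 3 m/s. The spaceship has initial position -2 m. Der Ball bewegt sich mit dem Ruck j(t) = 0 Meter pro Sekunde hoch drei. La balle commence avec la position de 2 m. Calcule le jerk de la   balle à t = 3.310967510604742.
En utilisant j(t) = 0 et en substituant t = 3.310967510604742, nous trouvons j = 0.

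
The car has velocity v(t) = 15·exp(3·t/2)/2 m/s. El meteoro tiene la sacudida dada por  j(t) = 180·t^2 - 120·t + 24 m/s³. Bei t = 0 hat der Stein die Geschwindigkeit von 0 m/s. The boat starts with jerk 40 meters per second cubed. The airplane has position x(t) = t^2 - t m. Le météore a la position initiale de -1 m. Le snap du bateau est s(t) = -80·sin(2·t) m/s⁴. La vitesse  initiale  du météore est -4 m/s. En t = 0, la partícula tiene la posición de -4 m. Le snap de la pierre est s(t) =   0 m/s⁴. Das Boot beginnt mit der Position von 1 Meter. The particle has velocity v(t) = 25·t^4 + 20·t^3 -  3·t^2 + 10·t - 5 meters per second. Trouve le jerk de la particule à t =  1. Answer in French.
Pour résoudre ceci, nous devons prendre 2 dérivées de notre équation de la vitesse v(t) = 25·t^4 + 20·t^3 - 3·t^2 + 10·t - 5. En dérivant la vitesse, nous obtenons l'accélération: a(t) = 100·t^3 + 60·t^2 - 6·t + 10. La dérivée de l'accélération donne le jerk: j(t) = 300·t^2 + 120·t - 6. En utilisant j(t) = 300·t^2 + 120·t - 6 et en substituant t = 1, nous trouvons j = 414.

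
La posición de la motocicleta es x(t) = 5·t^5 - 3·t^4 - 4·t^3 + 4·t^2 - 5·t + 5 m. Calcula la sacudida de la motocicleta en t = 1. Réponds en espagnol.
Partiendo de la posición x(t) = 5·t^5 - 3·t^4 - 4·t^3 + 4·t^2 - 5·t + 5, tomamos 3 derivadas. Derivando la posición, obtenemos la velocidad: v(t) = 25·t^4 - 12·t^3 - 12·t^2 + 8·t - 5. Tomando d/dt de v(t), encontramos a(t) = 100·t^3 - 36·t^2 - 24·t + 8. Derivando la aceleración, obtenemos la sacudida: j(t) = 300·t^2 - 72·t - 24. Usando j(t) = 300·t^2 - 72·t - 24 y sustituyendo t = 1, encontramos j = 204.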